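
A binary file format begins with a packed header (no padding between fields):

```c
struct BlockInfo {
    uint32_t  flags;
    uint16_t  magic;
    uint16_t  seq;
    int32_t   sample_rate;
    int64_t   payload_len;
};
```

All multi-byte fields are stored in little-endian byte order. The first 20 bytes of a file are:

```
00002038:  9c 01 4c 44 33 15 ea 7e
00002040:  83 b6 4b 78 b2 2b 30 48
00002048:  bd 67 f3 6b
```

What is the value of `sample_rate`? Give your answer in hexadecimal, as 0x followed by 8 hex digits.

`sample_rate` follows `flags` (4 B), `magic` (2 B), `seq` (2 B), so it starts at offset 4 + 2 + 2 = 8 and occupies 4 bytes.
Bytes at offsets 8..11: 83 B6 4B 78.
Little-endian stores the least-significant byte at the lowest address.
Reassemble most-significant byte first: 78 4B B6 83 → 0x784BB683.

0x784BB683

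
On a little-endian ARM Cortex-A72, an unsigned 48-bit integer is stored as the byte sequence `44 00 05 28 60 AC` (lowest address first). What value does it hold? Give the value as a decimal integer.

189528988254276

Little-endian: lowest address holds the least-significant byte.
Reassemble most-significant byte first: AC 60 28 05 00 44 → 0xAC6028050044.
0xAC6028050044 = 189528988254276.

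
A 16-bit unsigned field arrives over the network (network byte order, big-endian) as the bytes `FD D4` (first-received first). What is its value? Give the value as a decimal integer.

64980

In big-endian order the high byte comes first in memory.
The bytes are already most-significant first: 0xFDD4.
0xFDD4 = 64980.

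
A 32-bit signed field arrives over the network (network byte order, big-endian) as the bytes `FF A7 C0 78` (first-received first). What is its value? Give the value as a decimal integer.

Big-endian: lowest address holds the most-significant byte.
The bytes are already most-significant first: 0xFFA7C078.
Top bit is set, so as a signed 32-bit value this is 0xFFA7C078 − 2^32 = -5783432.

-5783432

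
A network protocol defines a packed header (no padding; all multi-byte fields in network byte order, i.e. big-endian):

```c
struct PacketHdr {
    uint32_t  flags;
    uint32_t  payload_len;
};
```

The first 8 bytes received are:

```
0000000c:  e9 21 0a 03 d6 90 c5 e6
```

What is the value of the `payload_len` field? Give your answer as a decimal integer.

`payload_len` follows `flags` (4 bytes), so it starts at byte offset 4 and occupies 4 bytes.
Bytes at offsets 4..7: D6 90 C5 E6.
Big-endian: lowest address holds the most-significant byte.
The bytes are already most-significant first: 0xD690C5E6.
0xD690C5E6 = 3599812070.

3599812070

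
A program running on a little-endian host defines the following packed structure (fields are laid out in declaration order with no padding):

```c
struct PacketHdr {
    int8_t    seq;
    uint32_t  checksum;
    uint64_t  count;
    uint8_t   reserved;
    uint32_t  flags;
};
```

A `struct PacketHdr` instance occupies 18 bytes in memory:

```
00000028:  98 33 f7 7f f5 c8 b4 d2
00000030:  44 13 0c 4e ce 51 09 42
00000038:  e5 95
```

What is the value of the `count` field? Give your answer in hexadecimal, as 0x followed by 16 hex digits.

0xCE4E0C1344D2B4C8

`count` follows `seq` (1 B), `checksum` (4 B), so it starts at offset 1 + 4 = 5 and occupies 8 bytes.
Bytes at offsets 5..12: C8 B4 D2 44 13 0C 4E CE.
Little-endian: lowest address holds the least-significant byte.
Reassemble most-significant byte first: CE 4E 0C 13 44 D2 B4 C8 → 0xCE4E0C1344D2B4C8.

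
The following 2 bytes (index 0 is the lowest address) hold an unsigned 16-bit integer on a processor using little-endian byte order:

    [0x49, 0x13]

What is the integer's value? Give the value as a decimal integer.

Little-endian stores the least-significant byte at the lowest address.
Reassemble most-significant byte first: 13 49 → 0x1349.
0x1349 = 4937.

4937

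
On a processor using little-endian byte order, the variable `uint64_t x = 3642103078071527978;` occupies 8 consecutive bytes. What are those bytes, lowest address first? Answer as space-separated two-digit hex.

2A 6A CF EB 73 59 8B 32

3642103078071527978 in hexadecimal, padded to 64 bits, is 0x328B5973EBCF6A2A.
Split into bytes (most-significant first): 32 8B 59 73 EB CF 6A 2A.
Little-endian stores the least-significant byte at the lowest address.
So at ascending addresses the bytes are 2A 6A CF EB 73 59 8B 32.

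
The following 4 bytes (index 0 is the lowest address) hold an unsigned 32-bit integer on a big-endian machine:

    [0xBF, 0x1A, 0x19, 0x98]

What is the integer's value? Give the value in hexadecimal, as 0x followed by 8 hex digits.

0xBF1A1998

Big-endian: lowest address holds the most-significant byte.
The bytes are already most-significant first: 0xBF1A1998.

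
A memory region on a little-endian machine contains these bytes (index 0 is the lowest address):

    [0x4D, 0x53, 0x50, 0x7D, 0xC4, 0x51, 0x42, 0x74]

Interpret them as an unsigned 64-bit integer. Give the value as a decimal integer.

Little-endian: lowest address holds the least-significant byte.
Reassemble most-significant byte first: 74 42 51 C4 7D 50 53 4D → 0x744251C47D50534D.
0x744251C47D50534D = 8377348161220399949.

8377348161220399949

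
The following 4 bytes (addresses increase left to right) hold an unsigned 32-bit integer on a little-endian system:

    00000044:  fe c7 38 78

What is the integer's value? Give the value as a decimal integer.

Little-endian: lowest address holds the least-significant byte.
Reassemble most-significant byte first: 78 38 C7 FE → 0x7838C7FE.
0x7838C7FE = 2016987134.

2016987134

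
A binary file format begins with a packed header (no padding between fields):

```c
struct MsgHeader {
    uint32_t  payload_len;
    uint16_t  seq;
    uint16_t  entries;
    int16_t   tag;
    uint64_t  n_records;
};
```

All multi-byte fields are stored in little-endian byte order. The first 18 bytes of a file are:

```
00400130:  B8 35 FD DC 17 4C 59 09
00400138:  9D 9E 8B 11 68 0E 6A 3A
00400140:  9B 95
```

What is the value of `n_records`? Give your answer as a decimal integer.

10780274360224059787

`n_records` follows `payload_len` (4 B), `seq` (2 B), `entries` (2 B), `tag` (2 B), so it starts at offset 4 + 2 + 2 + 2 = 10 and occupies 8 bytes.
Bytes at offsets 10..17: 8B 11 68 0E 6A 3A 9B 95.
Little-endian stores the least-significant byte at the lowest address.
Reassemble most-significant byte first: 95 9B 3A 6A 0E 68 11 8B → 0x959B3A6A0E68118B.
0x959B3A6A0E68118B = 10780274360224059787.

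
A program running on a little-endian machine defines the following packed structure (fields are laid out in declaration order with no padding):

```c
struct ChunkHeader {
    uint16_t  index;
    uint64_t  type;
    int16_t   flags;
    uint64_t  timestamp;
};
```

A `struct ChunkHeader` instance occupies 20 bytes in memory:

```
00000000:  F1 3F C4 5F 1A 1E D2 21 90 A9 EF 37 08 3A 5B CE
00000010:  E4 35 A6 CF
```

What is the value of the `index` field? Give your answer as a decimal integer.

16369

`index` is the first field, at byte offset 0, occupying 2 bytes.
Bytes at offsets 0..1: F1 3F.
In little-endian order the low byte comes first in memory.
Reassemble most-significant byte first: 3F F1 → 0x3FF1.
0x3FF1 = 16369.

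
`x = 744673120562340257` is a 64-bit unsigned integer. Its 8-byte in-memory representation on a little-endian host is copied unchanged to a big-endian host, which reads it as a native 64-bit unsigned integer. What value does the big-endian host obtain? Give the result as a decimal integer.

744673120562340257 in 64-bit hexadecimal is 0x0A559C41F8E661A1.
Stored little-endian, the bytes at ascending addresses are A1 61 E6 F8 41 9C 55 0A.
Read back as big-endian, the last byte is least significant, giving 0xA161E6F8419C550A.
0xA161E6F8419C550A = 11628829666774373642.

11628829666774373642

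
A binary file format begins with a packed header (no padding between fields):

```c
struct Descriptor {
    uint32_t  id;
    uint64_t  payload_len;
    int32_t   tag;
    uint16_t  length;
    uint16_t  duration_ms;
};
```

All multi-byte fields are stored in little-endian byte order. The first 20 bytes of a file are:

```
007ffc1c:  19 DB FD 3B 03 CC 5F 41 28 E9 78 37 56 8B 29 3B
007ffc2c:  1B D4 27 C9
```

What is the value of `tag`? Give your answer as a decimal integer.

`tag` follows `id` (4 B), `payload_len` (8 B), so it starts at offset 4 + 8 = 12 and occupies 4 bytes.
Bytes at offsets 12..15: 56 8B 29 3B.
In little-endian order the low byte comes first in memory.
Reassemble most-significant byte first: 3B 29 8B 56 → 0x3B298B56.
0x3B298B56 = 992578390.

992578390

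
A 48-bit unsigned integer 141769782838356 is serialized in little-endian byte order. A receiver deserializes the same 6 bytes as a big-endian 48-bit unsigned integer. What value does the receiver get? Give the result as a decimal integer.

93203128250496

141769782838356 in 48-bit hexadecimal is 0x80F0598BC454.
Stored little-endian, the bytes at ascending addresses are 54 C4 8B 59 F0 80.
Read back as big-endian, the last byte is least significant, giving 0x54C48B59F080.
0x54C48B59F080 = 93203128250496.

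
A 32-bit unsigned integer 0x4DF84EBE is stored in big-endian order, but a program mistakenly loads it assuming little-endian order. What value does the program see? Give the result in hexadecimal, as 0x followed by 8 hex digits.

Stored big-endian, the bytes at ascending addresses are 4D F8 4E BE.
Read back as little-endian, the first byte is least significant, giving 0xBE4EF84D.

0xBE4EF84D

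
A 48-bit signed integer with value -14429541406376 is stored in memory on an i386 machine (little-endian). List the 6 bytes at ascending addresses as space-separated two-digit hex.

58 69 4F 5C E0 F2

Two's complement of -14429541406376 in 48 bits: 14429541406376 = 0x0D1FA3B096A8; invert → 0xF2E05C4F6957; add 1 → 0xF2E05C4F6958.
Split into bytes (most-significant first): F2 E0 5C 4F 69 58.
Little-endian: lowest address holds the least-significant byte.
So at ascending addresses the bytes are 58 69 4F 5C E0 F2.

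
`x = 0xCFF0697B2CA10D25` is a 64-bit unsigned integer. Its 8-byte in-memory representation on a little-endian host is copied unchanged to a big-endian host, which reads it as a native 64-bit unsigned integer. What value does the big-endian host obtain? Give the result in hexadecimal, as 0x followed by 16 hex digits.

0x250DA12C7B69F0CF

Stored little-endian, the bytes at ascending addresses are 25 0D A1 2C 7B 69 F0 CF.
Read back as big-endian, the last byte is least significant, giving 0x250DA12C7B69F0CF.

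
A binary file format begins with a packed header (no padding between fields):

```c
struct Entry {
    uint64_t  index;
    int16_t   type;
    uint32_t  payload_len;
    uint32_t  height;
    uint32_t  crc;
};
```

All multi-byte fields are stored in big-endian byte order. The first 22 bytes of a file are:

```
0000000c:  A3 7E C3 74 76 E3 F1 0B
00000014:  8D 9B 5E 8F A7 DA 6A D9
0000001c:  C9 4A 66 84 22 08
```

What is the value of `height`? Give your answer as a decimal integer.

1792657738

`height` follows `index` (8 B), `type` (2 B), `payload_len` (4 B), so it starts at offset 8 + 2 + 4 = 14 and occupies 4 bytes.
Bytes at offsets 14..17: 6A D9 C9 4A.
Big-endian stores the most-significant byte at the lowest address.
The bytes are already most-significant first: 0x6AD9C94A.
0x6AD9C94A = 1792657738.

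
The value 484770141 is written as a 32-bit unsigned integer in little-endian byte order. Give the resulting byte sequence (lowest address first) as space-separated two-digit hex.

5D 01 E5 1C

484770141 in hexadecimal, padded to 32 bits, is 0x1CE5015D.
Split into bytes (most-significant first): 1C E5 01 5D.
In little-endian order the low byte comes first in memory.
So at ascending addresses the bytes are 5D 01 E5 1C.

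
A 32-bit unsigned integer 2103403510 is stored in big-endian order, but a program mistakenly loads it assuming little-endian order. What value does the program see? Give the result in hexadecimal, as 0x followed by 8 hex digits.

0xF6635F7D

2103403510 in 32-bit hexadecimal is 0x7D5F63F6.
Stored big-endian, the bytes at ascending addresses are 7D 5F 63 F6.
Read back as little-endian, the first byte is least significant, giving 0xF6635F7D.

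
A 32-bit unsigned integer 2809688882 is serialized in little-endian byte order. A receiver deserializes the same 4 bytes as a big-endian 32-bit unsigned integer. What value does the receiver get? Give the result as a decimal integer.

846428327

2809688882 in 32-bit hexadecimal is 0xA7787332.
Stored little-endian, the bytes at ascending addresses are 32 73 78 A7.
Read back as big-endian, the last byte is least significant, giving 0x327378A7.
0x327378A7 = 846428327.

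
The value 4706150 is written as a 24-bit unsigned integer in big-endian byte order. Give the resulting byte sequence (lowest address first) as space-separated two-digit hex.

4706150 in hexadecimal, padded to 24 bits, is 0x47CF66.
Split into bytes (most-significant first): 47 CF 66.
In big-endian order the high byte comes first in memory.
So the memory order matches the most-significant-first order: 47 CF 66.

47 CF 66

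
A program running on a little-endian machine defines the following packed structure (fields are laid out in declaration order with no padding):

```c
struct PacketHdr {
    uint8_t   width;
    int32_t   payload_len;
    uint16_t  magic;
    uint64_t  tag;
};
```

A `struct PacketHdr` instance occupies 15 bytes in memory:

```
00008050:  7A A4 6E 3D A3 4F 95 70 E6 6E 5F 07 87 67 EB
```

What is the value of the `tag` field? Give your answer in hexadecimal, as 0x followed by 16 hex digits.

0xEB6787075F6EE670

`tag` follows `width` (1 B), `payload_len` (4 B), `magic` (2 B), so it starts at offset 1 + 4 + 2 = 7 and occupies 8 bytes.
Bytes at offsets 7..14: 70 E6 6E 5F 07 87 67 EB.
Little-endian stores the least-significant byte at the lowest address.
Reassemble most-significant byte first: EB 67 87 07 5F 6E E6 70 → 0xEB6787075F6EE670.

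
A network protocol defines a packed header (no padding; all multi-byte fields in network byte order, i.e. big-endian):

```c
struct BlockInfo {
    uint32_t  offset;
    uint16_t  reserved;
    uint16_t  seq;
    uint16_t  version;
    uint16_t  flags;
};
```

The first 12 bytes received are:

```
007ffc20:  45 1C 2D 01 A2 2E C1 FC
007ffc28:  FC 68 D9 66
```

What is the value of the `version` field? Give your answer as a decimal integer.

64616

`version` follows `offset` (4 B), `reserved` (2 B), `seq` (2 B), so it starts at offset 4 + 2 + 2 = 8 and occupies 2 bytes.
Bytes at offsets 8..9: FC 68.
In big-endian order the high byte comes first in memory.
The bytes are already most-significant first: 0xFC68.
0xFC68 = 64616.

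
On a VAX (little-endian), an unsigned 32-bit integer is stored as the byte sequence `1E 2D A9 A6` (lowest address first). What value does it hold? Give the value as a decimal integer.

2796104990

Little-endian: lowest address holds the least-significant byte.
Reassemble most-significant byte first: A6 A9 2D 1E → 0xA6A92D1E.
0xA6A92D1E = 2796104990.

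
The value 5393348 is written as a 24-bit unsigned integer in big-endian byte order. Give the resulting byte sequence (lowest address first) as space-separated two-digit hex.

52 4B C4

5393348 in hexadecimal, padded to 24 bits, is 0x524BC4.
Split into bytes (most-significant first): 52 4B C4.
In big-endian order the high byte comes first in memory.
So the memory order matches the most-significant-first order: 52 4B C4.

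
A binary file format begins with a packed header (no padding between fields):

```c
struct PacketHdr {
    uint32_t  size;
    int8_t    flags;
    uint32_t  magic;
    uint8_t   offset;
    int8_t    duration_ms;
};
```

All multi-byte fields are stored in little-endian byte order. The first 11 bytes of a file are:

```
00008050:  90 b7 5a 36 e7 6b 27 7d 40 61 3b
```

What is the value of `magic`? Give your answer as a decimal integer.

`magic` follows `size` (4 B), `flags` (1 B), so it starts at offset 4 + 1 = 5 and occupies 4 bytes.
Bytes at offsets 5..8: 6B 27 7D 40.
Little-endian: lowest address holds the least-significant byte.
Reassemble most-significant byte first: 40 7D 27 6B → 0x407D276B.
0x407D276B = 1081943915.

1081943915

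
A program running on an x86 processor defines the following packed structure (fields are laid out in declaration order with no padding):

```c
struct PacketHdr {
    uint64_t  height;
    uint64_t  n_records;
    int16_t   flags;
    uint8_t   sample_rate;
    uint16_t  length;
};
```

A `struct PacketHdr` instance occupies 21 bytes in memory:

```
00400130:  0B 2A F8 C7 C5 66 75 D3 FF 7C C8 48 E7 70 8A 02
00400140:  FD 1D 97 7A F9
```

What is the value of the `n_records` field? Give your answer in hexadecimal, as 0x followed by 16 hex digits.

`n_records` follows `height` (8 bytes), so it starts at byte offset 8 and occupies 8 bytes.
Bytes at offsets 8..15: FF 7C C8 48 E7 70 8A 02.
Little-endian: lowest address holds the least-significant byte.
Reassemble most-significant byte first: 02 8A 70 E7 48 C8 7C FF → 0x028A70E748C87CFF.

0x028A70E748C87CFF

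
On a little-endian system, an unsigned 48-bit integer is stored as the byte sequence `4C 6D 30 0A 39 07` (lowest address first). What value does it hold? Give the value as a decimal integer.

Little-endian: lowest address holds the least-significant byte.
Reassemble most-significant byte first: 07 39 0A 30 6D 4C → 0x07390A306D4C.
0x07390A306D4C = 7941565476172.

7941565476172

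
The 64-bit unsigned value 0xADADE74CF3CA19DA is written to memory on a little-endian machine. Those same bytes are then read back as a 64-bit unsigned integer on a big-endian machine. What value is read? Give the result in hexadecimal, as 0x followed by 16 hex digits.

0xDA19CAF34CE7ADAD

Stored little-endian, the bytes at ascending addresses are DA 19 CA F3 4C E7 AD AD.
Read back as big-endian, the last byte is least significant, giving 0xDA19CAF34CE7ADAD.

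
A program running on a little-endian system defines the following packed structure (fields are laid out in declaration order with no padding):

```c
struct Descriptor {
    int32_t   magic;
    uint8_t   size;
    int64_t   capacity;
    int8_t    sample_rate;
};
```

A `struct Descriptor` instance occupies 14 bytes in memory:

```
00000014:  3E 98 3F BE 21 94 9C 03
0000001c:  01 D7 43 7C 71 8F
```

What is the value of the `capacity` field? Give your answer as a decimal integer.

8177485614112021652

`capacity` follows `magic` (4 B), `size` (1 B), so it starts at offset 4 + 1 = 5 and occupies 8 bytes.
Bytes at offsets 5..12: 94 9C 03 01 D7 43 7C 71.
Little-endian: lowest address holds the least-significant byte.
Reassemble most-significant byte first: 71 7C 43 D7 01 03 9C 94 → 0x717C43D701039C94.
0x717C43D701039C94 = 8177485614112021652.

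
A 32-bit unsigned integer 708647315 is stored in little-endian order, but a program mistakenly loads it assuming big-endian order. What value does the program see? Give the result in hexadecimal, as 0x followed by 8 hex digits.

708647315 in 32-bit hexadecimal is 0x2A3D1993.
Stored little-endian, the bytes at ascending addresses are 93 19 3D 2A.
Read back as big-endian, the last byte is least significant, giving 0x93193D2A.

0x93193D2A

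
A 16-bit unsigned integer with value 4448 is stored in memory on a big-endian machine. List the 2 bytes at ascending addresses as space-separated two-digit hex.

4448 in hexadecimal, padded to 16 bits, is 0x1160.
Split into bytes (most-significant first): 11 60.
Big-endian stores the most-significant byte at the lowest address.
So the memory order matches the most-significant-first order: 11 60.

11 60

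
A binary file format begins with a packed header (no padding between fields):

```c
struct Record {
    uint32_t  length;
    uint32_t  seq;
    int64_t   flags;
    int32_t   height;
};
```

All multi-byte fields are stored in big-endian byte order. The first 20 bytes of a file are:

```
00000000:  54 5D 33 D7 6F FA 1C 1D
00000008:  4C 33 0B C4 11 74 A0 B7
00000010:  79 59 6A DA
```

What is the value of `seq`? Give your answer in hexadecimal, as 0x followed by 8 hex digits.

0x6FFA1C1D

`seq` follows `length` (4 bytes), so it starts at byte offset 4 and occupies 4 bytes.
Bytes at offsets 4..7: 6F FA 1C 1D.
In big-endian order the high byte comes first in memory.
The bytes are already most-significant first: 0x6FFA1C1D.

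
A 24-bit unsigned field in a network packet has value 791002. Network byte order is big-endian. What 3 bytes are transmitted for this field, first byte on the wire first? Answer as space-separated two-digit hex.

0C 11 DA

791002 in hexadecimal, padded to 24 bits, is 0x0C11DA.
Split into bytes (most-significant first): 0C 11 DA.
Big-endian stores the most-significant byte at the lowest address.
So the memory order matches the most-significant-first order: 0C 11 DA.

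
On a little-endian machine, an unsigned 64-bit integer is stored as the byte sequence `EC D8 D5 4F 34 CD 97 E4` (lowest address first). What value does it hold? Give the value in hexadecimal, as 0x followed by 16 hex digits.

Little-endian: lowest address holds the least-significant byte.
Reassemble most-significant byte first: E4 97 CD 34 4F D5 D8 EC → 0xE497CD344FD5D8EC.

0xE497CD344FD5D8EC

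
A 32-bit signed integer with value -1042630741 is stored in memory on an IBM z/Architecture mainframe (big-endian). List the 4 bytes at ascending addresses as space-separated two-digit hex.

C1 DA B7 AB

Two's complement of -1042630741 in 32 bits: 1042630741 = 0x3E254855; invert → 0xC1DAB7AA; add 1 → 0xC1DAB7AB.
Split into bytes (most-significant first): C1 DA B7 AB.
Big-endian stores the most-significant byte at the lowest address.
So the memory order matches the most-significant-first order: C1 DA B7 AB.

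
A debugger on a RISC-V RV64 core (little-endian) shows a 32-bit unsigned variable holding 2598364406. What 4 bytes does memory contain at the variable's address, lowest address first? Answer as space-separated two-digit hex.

F6 E4 DF 9A

2598364406 in hexadecimal, padded to 32 bits, is 0x9ADFE4F6.
Split into bytes (most-significant first): 9A DF E4 F6.
Little-endian stores the least-significant byte at the lowest address.
So at ascending addresses the bytes are F6 E4 DF 9A.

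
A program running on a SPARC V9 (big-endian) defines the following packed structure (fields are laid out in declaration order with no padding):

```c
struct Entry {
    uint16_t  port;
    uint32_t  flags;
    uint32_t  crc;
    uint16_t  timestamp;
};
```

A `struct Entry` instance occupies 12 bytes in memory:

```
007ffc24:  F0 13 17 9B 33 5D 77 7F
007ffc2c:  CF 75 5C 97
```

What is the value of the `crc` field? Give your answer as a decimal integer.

2004864885

`crc` follows `port` (2 B), `flags` (4 B), so it starts at offset 2 + 4 = 6 and occupies 4 bytes.
Bytes at offsets 6..9: 77 7F CF 75.
In big-endian order the high byte comes first in memory.
The bytes are already most-significant first: 0x777FCF75.
0x777FCF75 = 2004864885.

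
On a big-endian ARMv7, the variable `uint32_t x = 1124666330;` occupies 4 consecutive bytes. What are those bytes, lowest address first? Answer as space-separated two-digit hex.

43 09 0B DA

1124666330 in hexadecimal, padded to 32 bits, is 0x43090BDA.
Split into bytes (most-significant first): 43 09 0B DA.
Big-endian stores the most-significant byte at the lowest address.
So the memory order matches the most-significant-first order: 43 09 0B DA.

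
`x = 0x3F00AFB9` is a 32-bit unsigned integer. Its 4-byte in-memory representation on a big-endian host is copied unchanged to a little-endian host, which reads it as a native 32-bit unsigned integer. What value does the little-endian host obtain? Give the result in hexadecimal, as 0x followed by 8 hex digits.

Stored big-endian, the bytes at ascending addresses are 3F 00 AF B9.
Read back as little-endian, the first byte is least significant, giving 0xB9AF003F.

0xB9AF003F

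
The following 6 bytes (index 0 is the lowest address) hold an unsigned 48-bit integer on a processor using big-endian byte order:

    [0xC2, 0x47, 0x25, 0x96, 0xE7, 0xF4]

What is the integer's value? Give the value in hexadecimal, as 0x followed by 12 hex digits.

In big-endian order the high byte comes first in memory.
The bytes are already most-significant first: 0xC2472596E7F4.

0xC2472596E7F4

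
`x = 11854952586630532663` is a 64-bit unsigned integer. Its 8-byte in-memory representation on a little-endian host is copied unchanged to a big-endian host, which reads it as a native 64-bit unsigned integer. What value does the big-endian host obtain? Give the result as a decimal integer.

11854952586630532663 in 64-bit hexadecimal is 0xA48540913B360E37.
Stored little-endian, the bytes at ascending addresses are 37 0E 36 3B 91 40 85 A4.
Read back as big-endian, the last byte is least significant, giving 0x370E363B914085A4.
0x370E363B914085A4 = 3967167951227880868.

3967167951227880868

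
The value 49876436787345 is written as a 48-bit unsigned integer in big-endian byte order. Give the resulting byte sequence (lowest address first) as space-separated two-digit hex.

49876436787345 in hexadecimal, padded to 48 bits, is 0x2D5CC34C2091.
Split into bytes (most-significant first): 2D 5C C3 4C 20 91.
Big-endian stores the most-significant byte at the lowest address.
So the memory order matches the most-significant-first order: 2D 5C C3 4C 20 91.

2D 5C C3 4C 20 91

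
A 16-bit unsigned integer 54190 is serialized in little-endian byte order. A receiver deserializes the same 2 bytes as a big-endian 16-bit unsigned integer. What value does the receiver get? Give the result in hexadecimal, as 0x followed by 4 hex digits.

0xAED3

54190 in 16-bit hexadecimal is 0xD3AE.
Stored little-endian, the bytes at ascending addresses are AE D3.
Read back as big-endian, the last byte is least significant, giving 0xAED3.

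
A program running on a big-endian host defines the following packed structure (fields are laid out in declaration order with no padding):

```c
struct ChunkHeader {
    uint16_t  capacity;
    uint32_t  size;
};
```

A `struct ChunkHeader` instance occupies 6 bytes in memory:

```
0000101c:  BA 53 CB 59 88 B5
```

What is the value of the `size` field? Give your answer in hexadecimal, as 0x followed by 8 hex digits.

0xCB5988B5

`size` follows `capacity` (2 bytes), so it starts at byte offset 2 and occupies 4 bytes.
Bytes at offsets 2..5: CB 59 88 B5.
Big-endian: lowest address holds the most-significant byte.
The bytes are already most-significant first: 0xCB5988B5.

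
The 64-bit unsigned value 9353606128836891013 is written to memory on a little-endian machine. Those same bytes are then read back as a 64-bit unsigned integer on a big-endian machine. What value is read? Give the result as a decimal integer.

9353606128836891013 in 64-bit hexadecimal is 0x81CEAF37763D5185.
Stored little-endian, the bytes at ascending addresses are 85 51 3D 76 37 AF CE 81.
Read back as big-endian, the last byte is least significant, giving 0x85513D7637AFCE81.
0x85513D7637AFCE81 = 9606527058107682433.

9606527058107682433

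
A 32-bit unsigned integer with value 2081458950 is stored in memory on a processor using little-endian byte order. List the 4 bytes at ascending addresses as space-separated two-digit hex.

06 8B 10 7C

2081458950 in hexadecimal, padded to 32 bits, is 0x7C108B06.
Split into bytes (most-significant first): 7C 10 8B 06.
Little-endian stores the least-significant byte at the lowest address.
So at ascending addresses the bytes are 06 8B 10 7C.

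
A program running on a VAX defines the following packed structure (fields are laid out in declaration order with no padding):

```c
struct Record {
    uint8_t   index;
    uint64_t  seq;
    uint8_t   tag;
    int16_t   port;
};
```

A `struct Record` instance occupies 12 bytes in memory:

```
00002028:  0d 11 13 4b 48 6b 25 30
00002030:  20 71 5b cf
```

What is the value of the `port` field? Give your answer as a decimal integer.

`port` follows `index` (1 B), `seq` (8 B), `tag` (1 B), so it starts at offset 1 + 8 + 1 = 10 and occupies 2 bytes.
Bytes at offsets 10..11: 5B CF.
In little-endian order the low byte comes first in memory.
Reassemble most-significant byte first: CF 5B → 0xCF5B.
Top bit is set, so as a signed 16-bit value this is 0xCF5B − 2^16 = -12453.

-12453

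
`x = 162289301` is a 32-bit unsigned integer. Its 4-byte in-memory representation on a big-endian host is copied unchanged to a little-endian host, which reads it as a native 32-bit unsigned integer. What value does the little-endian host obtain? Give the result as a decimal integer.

162289301 in 32-bit hexadecimal is 0x09AC5695.
Stored big-endian, the bytes at ascending addresses are 09 AC 56 95.
Read back as little-endian, the first byte is least significant, giving 0x9556AC09.
0x9556AC09 = 2505485321.

2505485321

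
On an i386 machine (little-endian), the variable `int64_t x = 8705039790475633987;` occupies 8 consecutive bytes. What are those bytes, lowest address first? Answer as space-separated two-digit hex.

43 E5 F0 72 91 83 CE 78

8705039790475633987 in hexadecimal, padded to 64 bits, is 0x78CE839172F0E543.
Split into bytes (most-significant first): 78 CE 83 91 72 F0 E5 43.
Little-endian: lowest address holds the least-significant byte.
So at ascending addresses the bytes are 43 E5 F0 72 91 83 CE 78.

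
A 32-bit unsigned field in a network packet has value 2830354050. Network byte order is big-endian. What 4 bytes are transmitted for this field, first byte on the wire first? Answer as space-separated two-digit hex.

A8 B3 C6 82

2830354050 in hexadecimal, padded to 32 bits, is 0xA8B3C682.
Split into bytes (most-significant first): A8 B3 C6 82.
Big-endian stores the most-significant byte at the lowest address.
So the memory order matches the most-significant-first order: A8 B3 C6 82.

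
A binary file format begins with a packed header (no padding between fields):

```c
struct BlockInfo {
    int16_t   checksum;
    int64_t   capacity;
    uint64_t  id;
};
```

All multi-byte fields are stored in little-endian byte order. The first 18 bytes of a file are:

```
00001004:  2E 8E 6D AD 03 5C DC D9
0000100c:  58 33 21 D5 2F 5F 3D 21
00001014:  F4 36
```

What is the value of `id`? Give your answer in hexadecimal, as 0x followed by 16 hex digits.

0x36F4213D5F2FD521

`id` follows `checksum` (2 B), `capacity` (8 B), so it starts at offset 2 + 8 = 10 and occupies 8 bytes.
Bytes at offsets 10..17: 21 D5 2F 5F 3D 21 F4 36.
Little-endian stores the least-significant byte at the lowest address.
Reassemble most-significant byte first: 36 F4 21 3D 5F 2F D5 21 → 0x36F4213D5F2FD521.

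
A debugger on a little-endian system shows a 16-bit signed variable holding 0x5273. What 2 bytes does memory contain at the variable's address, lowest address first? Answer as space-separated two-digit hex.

73 52

Split into bytes (most-significant first): 52 73.
Little-endian: lowest address holds the least-significant byte.
So at ascending addresses the bytes are 73 52.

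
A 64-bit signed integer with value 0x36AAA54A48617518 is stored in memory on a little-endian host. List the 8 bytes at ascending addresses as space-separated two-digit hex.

Split into bytes (most-significant first): 36 AA A5 4A 48 61 75 18.
Little-endian: lowest address holds the least-significant byte.
So at ascending addresses the bytes are 18 75 61 48 4A A5 AA 36.

18 75 61 48 4A A5 AA 36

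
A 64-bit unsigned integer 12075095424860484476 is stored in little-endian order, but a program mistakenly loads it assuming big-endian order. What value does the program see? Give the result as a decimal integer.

9003752231284741031

12075095424860484476 in 64-bit hexadecimal is 0xA7935B4FF3C0F37C.
Stored little-endian, the bytes at ascending addresses are 7C F3 C0 F3 4F 5B 93 A7.
Read back as big-endian, the last byte is least significant, giving 0x7CF3C0F34F5B93A7.
0x7CF3C0F34F5B93A7 = 9003752231284741031.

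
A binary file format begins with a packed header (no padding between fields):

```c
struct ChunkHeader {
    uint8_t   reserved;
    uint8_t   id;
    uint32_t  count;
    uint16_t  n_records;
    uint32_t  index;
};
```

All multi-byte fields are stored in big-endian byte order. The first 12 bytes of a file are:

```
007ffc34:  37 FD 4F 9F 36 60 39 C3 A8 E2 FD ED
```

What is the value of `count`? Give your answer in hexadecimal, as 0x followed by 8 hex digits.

0x4F9F3660

`count` follows `reserved` (1 B), `id` (1 B), so it starts at offset 1 + 1 = 2 and occupies 4 bytes.
Bytes at offsets 2..5: 4F 9F 36 60.
Big-endian stores the most-significant byte at the lowest address.
The bytes are already most-significant first: 0x4F9F3660.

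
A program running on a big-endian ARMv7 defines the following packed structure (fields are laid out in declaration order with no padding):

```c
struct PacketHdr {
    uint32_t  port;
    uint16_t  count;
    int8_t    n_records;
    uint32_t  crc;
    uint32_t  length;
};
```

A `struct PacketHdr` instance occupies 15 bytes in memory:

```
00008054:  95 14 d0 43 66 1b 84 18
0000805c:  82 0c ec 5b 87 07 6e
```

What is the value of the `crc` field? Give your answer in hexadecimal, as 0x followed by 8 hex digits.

0x18820CEC

`crc` follows `port` (4 B), `count` (2 B), `n_records` (1 B), so it starts at offset 4 + 2 + 1 = 7 and occupies 4 bytes.
Bytes at offsets 7..10: 18 82 0C EC.
Big-endian: lowest address holds the most-significant byte.
The bytes are already most-significant first: 0x18820CEC.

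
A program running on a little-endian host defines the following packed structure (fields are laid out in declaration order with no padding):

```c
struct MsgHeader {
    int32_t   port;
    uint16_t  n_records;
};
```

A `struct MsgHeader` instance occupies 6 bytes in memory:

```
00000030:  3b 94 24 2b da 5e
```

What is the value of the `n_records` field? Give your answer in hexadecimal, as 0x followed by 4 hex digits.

`n_records` follows `port` (4 bytes), so it starts at byte offset 4 and occupies 2 bytes.
Bytes at offsets 4..5: DA 5E.
Little-endian stores the least-significant byte at the lowest address.
Reassemble most-significant byte first: 5E DA → 0x5EDA.

0x5EDA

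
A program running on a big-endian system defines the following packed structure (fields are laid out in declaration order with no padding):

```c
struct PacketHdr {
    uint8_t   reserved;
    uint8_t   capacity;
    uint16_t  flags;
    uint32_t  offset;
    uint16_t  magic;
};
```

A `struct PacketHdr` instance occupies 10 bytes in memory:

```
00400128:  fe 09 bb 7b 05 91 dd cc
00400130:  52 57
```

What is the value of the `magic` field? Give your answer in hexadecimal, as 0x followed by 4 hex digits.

0x5257

`magic` follows `reserved` (1 B), `capacity` (1 B), `flags` (2 B), `offset` (4 B), so it starts at offset 1 + 1 + 2 + 4 = 8 and occupies 2 bytes.
Bytes at offsets 8..9: 52 57.
Big-endian stores the most-significant byte at the lowest address.
The bytes are already most-significant first: 0x5257.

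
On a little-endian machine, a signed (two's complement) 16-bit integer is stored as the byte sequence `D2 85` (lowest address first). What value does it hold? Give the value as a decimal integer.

-31278

Little-endian: lowest address holds the least-significant byte.
Reassemble most-significant byte first: 85 D2 → 0x85D2.
Top bit is set, so as a signed 16-bit value this is 0x85D2 − 2^16 = -31278.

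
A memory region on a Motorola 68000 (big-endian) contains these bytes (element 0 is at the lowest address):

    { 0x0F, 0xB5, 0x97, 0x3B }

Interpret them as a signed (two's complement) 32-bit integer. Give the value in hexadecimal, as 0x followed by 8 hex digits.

0x0FB5973B

Big-endian: lowest address holds the most-significant byte.
The bytes are already most-significant first: 0x0FB5973B.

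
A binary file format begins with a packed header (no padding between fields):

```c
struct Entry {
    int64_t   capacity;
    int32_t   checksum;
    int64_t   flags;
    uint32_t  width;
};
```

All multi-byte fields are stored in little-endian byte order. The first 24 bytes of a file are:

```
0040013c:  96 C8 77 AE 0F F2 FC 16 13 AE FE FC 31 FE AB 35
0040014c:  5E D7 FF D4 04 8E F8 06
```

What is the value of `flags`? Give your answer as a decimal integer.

`flags` follows `capacity` (8 B), `checksum` (4 B), so it starts at offset 8 + 4 = 12 and occupies 8 bytes.
Bytes at offsets 12..19: 31 FE AB 35 5E D7 FF D4.
Little-endian stores the least-significant byte at the lowest address.
Reassemble most-significant byte first: D4 FF D7 5E 35 AB FE 31 → 0xD4FFD75E35ABFE31.
Top bit is set, so as a signed 64-bit value this is 0xD4FFD75E35ABFE31 − 2^64 = -3098521218980250063.

-3098521218980250063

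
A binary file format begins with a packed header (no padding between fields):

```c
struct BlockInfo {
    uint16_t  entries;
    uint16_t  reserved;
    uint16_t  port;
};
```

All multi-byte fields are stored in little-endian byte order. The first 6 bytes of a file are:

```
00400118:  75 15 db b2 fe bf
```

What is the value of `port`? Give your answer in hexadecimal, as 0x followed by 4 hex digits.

`port` follows `entries` (2 B), `reserved` (2 B), so it starts at offset 2 + 2 = 4 and occupies 2 bytes.
Bytes at offsets 4..5: FE BF.
Little-endian: lowest address holds the least-significant byte.
Reassemble most-significant byte first: BF FE → 0xBFFE.

0xBFFE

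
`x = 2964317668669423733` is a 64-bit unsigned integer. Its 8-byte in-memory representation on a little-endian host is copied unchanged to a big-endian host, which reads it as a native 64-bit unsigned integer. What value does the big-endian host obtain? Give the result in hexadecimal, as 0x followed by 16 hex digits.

0x758074CA365F2329

2964317668669423733 in 64-bit hexadecimal is 0x29235F36CA748075.
Stored little-endian, the bytes at ascending addresses are 75 80 74 CA 36 5F 23 29.
Read back as big-endian, the last byte is least significant, giving 0x758074CA365F2329.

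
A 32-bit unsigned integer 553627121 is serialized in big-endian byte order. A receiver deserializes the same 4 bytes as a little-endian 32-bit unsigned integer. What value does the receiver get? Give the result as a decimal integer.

4054712096

553627121 in 32-bit hexadecimal is 0x20FFADF1.
Stored big-endian, the bytes at ascending addresses are 20 FF AD F1.
Read back as little-endian, the first byte is least significant, giving 0xF1ADFF20.
0xF1ADFF20 = 4054712096.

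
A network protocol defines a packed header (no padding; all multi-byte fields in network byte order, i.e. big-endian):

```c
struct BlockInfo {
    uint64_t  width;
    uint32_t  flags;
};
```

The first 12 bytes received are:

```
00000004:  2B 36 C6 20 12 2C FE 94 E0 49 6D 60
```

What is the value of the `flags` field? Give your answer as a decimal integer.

`flags` follows `width` (8 bytes), so it starts at byte offset 8 and occupies 4 bytes.
Bytes at offsets 8..11: E0 49 6D 60.
Big-endian: lowest address holds the most-significant byte.
The bytes are already most-significant first: 0xE0496D60.
0xE0496D60 = 3762908512.

3762908512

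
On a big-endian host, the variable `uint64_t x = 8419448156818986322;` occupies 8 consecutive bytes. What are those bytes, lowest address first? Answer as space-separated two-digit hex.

8419448156818986322 in hexadecimal, padded to 64 bits, is 0x74D7E37D90035552.
Split into bytes (most-significant first): 74 D7 E3 7D 90 03 55 52.
Big-endian stores the most-significant byte at the lowest address.
So the memory order matches the most-significant-first order: 74 D7 E3 7D 90 03 55 52.

74 D7 E3 7D 90 03 55 52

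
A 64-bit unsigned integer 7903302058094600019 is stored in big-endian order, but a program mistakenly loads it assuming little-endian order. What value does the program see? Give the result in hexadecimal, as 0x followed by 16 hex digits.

7903302058094600019 in 64-bit hexadecimal is 0x6DAE2B592D579F53.
Stored big-endian, the bytes at ascending addresses are 6D AE 2B 59 2D 57 9F 53.
Read back as little-endian, the first byte is least significant, giving 0x539F572D592BAE6D.

0x539F572D592BAE6D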